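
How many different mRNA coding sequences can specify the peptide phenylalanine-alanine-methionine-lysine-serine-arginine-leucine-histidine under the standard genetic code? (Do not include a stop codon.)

6912

Phe: 2 codons.
Ala: 4 codons.
Met: 1 codon.
Lys: 2 codons.
Ser: 6 codons.
Arg: 6 codons.
Leu: 6 codons.
His: 2 codons.
2 × 4 × 1 × 2 × 6 × 6 × 6 × 2 = 6912.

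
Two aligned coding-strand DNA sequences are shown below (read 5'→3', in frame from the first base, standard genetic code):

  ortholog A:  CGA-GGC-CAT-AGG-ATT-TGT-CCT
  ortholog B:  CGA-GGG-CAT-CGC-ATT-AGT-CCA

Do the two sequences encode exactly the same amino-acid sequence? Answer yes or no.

Codon 1: CGA Arg / CGA Arg — identical.
Codon 2: GGC Gly / GGG Gly — synonymous.
Codon 3: CAT His / CAT His — identical.
Codon 4: AGG Arg / CGC Arg — synonymous.
Codon 5: ATT Ile / ATT Ile — identical.
Codon 6: TGT Cys / AGT Ser — nonsynonymous.
Codon 7: CCT Pro / CCA Pro — synonymous.
Nonsynonymous differences: 1 → different protein.

no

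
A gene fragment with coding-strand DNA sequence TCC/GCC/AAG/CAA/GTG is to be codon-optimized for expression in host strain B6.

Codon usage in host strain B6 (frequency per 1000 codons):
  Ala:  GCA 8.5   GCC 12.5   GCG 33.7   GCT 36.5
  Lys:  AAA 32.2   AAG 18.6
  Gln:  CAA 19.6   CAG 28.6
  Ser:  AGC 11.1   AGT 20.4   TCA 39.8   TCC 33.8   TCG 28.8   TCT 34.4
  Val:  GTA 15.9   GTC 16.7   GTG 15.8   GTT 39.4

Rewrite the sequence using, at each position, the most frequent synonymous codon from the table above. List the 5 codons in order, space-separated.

Codon 1 (Ser): best is TCA at 39.8.
Codon 2 (Ala): best is GCT at 36.5.
Codon 3 (Lys): best is AAA at 32.2.
Codon 4 (Gln): best is CAG at 28.6.
Codon 5 (Val): best is GTT at 39.4.

TCA GCT AAA CAG GTT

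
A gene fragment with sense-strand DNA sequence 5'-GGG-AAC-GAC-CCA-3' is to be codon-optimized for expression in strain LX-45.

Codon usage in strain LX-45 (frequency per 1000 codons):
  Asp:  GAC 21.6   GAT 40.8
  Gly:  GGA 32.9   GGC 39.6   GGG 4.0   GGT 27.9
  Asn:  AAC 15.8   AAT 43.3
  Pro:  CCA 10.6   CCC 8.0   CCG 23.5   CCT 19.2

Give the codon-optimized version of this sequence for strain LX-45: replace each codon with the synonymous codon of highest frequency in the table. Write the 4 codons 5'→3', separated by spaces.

GGC AAT GAT CCG

Codon 1 (Gly): best is GGC at 39.6.
Codon 2 (Asn): best is AAT at 43.3.
Codon 3 (Asp): best is GAT at 40.8.
Codon 4 (Pro): best is CCG at 23.5.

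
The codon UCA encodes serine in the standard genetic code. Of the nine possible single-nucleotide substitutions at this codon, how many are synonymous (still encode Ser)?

3

Position 1: none → 0 synonymous.
Position 2: none → 0 synonymous.
Position 3: UCU, UCC, UCG → 3 synonymous.
Total: 0 + 0 + 3 = 3.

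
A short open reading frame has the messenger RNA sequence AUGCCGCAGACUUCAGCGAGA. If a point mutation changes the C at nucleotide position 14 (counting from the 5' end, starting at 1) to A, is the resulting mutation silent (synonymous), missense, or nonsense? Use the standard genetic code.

Position 14 falls in codon 5: UCA → Ser.
After the substitution the codon is UAA → Stop.
The new codon is a stop codon, so this is a nonsense mutation.

nonsense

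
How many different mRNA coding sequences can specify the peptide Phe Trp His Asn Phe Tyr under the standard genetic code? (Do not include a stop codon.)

32

Phe: 2 codons.
Trp: 1 codon.
His: 2 codons.
Asn: 2 codons.
Phe: 2 codons.
Tyr: 2 codons.
2 × 1 × 2 × 2 × 2 × 2 = 32.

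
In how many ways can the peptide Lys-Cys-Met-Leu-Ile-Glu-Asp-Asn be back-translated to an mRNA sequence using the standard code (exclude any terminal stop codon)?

Lys: 2 codons.
Cys: 2 codons.
Met: 1 codon.
Leu: 6 codons.
Ile: 3 codons.
Glu: 2 codons.
Asp: 2 codons.
Asn: 2 codons.
2 × 2 × 1 × 6 × 3 × 2 × 2 × 2 = 576.

576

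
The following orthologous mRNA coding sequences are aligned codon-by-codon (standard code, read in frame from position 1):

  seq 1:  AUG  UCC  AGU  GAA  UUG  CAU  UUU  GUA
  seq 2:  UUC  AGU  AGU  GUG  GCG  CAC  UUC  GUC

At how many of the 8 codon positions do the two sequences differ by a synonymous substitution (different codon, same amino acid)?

Codon 1: AUG Met / UUC Phe — nonsynonymous.
Codon 2: UCC Ser / AGU Ser — synonymous.
Codon 3: AGU Ser / AGU Ser — identical.
Codon 4: GAA Glu / GUG Val — nonsynonymous.
Codon 5: UUG Leu / GCG Ala — nonsynonymous.
Codon 6: CAU His / CAC His — synonymous.
Codon 7: UUU Phe / UUC Phe — synonymous.
Codon 8: GUA Val / GUC Val — synonymous.
Synonymous differences: 4.

4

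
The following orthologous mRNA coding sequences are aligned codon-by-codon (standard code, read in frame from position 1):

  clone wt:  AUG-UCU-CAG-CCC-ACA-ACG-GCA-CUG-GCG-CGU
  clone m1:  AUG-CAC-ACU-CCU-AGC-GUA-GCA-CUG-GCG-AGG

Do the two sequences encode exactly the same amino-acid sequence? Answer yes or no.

Codon 1: AUG Met / AUG Met — identical.
Codon 2: UCU Ser / CAC His — nonsynonymous.
Codon 3: CAG Gln / ACU Thr — nonsynonymous.
Codon 4: CCC Pro / CCU Pro — synonymous.
Codon 5: ACA Thr / AGC Ser — nonsynonymous.
Codon 6: ACG Thr / GUA Val — nonsynonymous.
Codon 7: GCA Ala / GCA Ala — identical.
Codon 8: CUG Leu / CUG Leu — identical.
Codon 9: GCG Ala / GCG Ala — identical.
Codon 10: CGU Arg / AGG Arg — synonymous.
Nonsynonymous differences: 4 → different protein.

no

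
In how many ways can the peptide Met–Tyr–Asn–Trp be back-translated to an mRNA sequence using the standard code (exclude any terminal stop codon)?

4

Met: 1 codon.
Tyr: 2 codons.
Asn: 2 codons.
Trp: 1 codon.
1 × 2 × 2 × 1 = 4.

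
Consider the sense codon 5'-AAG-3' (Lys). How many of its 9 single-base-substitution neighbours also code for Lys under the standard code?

1

Position 1: none → 0 synonymous.
Position 2: none → 0 synonymous.
Position 3: AAA → 1 synonymous.
Total: 0 + 0 + 1 = 1.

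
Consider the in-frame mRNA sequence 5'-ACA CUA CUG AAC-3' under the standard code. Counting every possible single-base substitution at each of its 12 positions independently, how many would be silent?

12

Codon 1 (ACA, Thr): 3 synonymous substitutions.
Codon 2 (CUA, Leu): 4 synonymous substitutions.
Codon 3 (CUG, Leu): 4 synonymous substitutions.
Codon 4 (AAC, Asn): 1 synonymous substitution.
Total: 3 + 4 + 4 + 1 = 12.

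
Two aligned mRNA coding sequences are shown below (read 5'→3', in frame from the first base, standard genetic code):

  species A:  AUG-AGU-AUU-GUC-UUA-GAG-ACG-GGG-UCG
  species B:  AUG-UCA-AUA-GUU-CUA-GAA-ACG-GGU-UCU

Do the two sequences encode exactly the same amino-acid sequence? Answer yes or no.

Codon 1: AUG Met / AUG Met — identical.
Codon 2: AGU Ser / UCA Ser — synonymous.
Codon 3: AUU Ile / AUA Ile — synonymous.
Codon 4: GUC Val / GUU Val — synonymous.
Codon 5: UUA Leu / CUA Leu — synonymous.
Codon 6: GAG Glu / GAA Glu — synonymous.
Codon 7: ACG Thr / ACG Thr — identical.
Codon 8: GGG Gly / GGU Gly — synonymous.
Codon 9: UCG Ser / UCU Ser — synonymous.
Nonsynonymous differences: 0 → same protein.

yes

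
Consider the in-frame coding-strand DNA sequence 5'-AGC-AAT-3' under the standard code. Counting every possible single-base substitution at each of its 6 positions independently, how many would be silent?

2

Codon 1 (AGC, Ser): 1 synonymous substitution.
Codon 2 (AAT, Asn): 1 synonymous substitution.
Total: 1 + 1 = 2.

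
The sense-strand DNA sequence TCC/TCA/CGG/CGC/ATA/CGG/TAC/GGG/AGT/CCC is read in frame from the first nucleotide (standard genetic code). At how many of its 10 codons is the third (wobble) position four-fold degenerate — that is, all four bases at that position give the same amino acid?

7

Codon 1 TCC (Ser): third position 4-fold.
Codon 2 TCA (Ser): third position 4-fold.
Codon 3 CGG (Arg): third position 4-fold.
Codon 4 CGC (Arg): third position 4-fold.
Codon 5 ATA (Ile): third position 3-fold.
Codon 6 CGG (Arg): third position 4-fold.
Codon 7 TAC (Tyr): third position 2-fold.
Codon 8 GGG (Gly): third position 4-fold.
Codon 9 AGT (Ser): third position 2-fold.
Codon 10 CCC (Pro): third position 4-fold.
Four-fold degenerate third positions: 7.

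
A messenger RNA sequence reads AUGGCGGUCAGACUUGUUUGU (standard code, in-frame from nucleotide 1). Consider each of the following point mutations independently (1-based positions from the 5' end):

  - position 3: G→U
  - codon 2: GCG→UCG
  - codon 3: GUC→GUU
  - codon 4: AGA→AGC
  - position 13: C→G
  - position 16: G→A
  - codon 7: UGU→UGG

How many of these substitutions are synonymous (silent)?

1

Codon 1: AUG (Met) → AUU (Ile) — missense.
Codon 2: GCG (Ala) → UCG (Ser) — missense.
Codon 3: GUC (Val) → GUU (Val) — synonymous.
Codon 4: AGA (Arg) → AGC (Ser) — missense.
Codon 5: CUU (Leu) → GUU (Val) — missense.
Codon 6: GUU (Val) → AUU (Ile) — missense.
Codon 7: UGU (Cys) → UGG (Trp) — missense.
Synonymous: 1 of 7.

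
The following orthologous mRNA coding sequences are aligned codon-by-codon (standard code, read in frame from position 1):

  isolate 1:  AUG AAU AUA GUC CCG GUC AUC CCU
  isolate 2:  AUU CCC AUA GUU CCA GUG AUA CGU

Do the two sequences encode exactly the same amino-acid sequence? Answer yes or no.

no

Codon 1: AUG Met / AUU Ile — nonsynonymous.
Codon 2: AAU Asn / CCC Pro — nonsynonymous.
Codon 3: AUA Ile / AUA Ile — identical.
Codon 4: GUC Val / GUU Val — synonymous.
Codon 5: CCG Pro / CCA Pro — synonymous.
Codon 6: GUC Val / GUG Val — synonymous.
Codon 7: AUC Ile / AUA Ile — synonymous.
Codon 8: CCU Pro / CGU Arg — nonsynonymous.
Nonsynonymous differences: 3 → different protein.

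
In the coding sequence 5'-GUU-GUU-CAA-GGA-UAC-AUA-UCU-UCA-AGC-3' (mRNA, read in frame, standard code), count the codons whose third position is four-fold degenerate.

Codon 1 GUU (Val): third position 4-fold.
Codon 2 GUU (Val): third position 4-fold.
Codon 3 CAA (Gln): third position 2-fold.
Codon 4 GGA (Gly): third position 4-fold.
Codon 5 UAC (Tyr): third position 2-fold.
Codon 6 AUA (Ile): third position 3-fold.
Codon 7 UCU (Ser): third position 4-fold.
Codon 8 UCA (Ser): third position 4-fold.
Codon 9 AGC (Ser): third position 2-fold.
Four-fold degenerate third positions: 5.

5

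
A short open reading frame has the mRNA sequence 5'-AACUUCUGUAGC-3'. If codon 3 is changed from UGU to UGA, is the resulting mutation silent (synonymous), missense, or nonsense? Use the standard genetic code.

nonsense

Position 9 falls in codon 3: UGU → Cys.
After the substitution the codon is UGA → Stop.
The new codon is a stop codon, so this is a nonsense mutation.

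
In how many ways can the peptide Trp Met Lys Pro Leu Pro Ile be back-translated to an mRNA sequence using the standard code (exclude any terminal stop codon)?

576

Trp: 1 codon.
Met: 1 codon.
Lys: 2 codons.
Pro: 4 codons.
Leu: 6 codons.
Pro: 4 codons.
Ile: 3 codons.
1 × 1 × 2 × 4 × 6 × 4 × 3 = 576.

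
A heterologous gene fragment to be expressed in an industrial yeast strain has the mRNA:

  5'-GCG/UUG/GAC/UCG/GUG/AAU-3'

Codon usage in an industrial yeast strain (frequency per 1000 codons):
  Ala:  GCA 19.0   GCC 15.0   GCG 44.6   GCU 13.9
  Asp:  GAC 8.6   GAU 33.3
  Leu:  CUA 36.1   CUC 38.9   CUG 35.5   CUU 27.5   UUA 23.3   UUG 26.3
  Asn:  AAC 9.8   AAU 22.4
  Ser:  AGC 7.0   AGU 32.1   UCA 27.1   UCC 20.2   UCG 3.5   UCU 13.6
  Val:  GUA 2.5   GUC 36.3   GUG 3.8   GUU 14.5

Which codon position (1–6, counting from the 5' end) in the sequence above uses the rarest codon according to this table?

4

Codon 1 GCG (Ala): 44.6 per 1000.
Codon 2 UUG (Leu): 26.3 per 1000.
Codon 3 GAC (Asp): 8.6 per 1000.
Codon 4 UCG (Ser): 3.5 per 1000.
Codon 5 GUG (Val): 3.8 per 1000.
Codon 6 AAU (Asn): 22.4 per 1000.
Lowest frequency is 3.5 at codon 4.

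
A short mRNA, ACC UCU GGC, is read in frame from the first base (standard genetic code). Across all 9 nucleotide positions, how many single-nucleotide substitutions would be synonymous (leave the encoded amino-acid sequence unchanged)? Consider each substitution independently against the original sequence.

9

Codon 1 (ACC, Thr): 3 synonymous substitutions.
Codon 2 (UCU, Ser): 3 synonymous substitutions.
Codon 3 (GGC, Gly): 3 synonymous substitutions.
Total: 3 + 3 + 3 = 9.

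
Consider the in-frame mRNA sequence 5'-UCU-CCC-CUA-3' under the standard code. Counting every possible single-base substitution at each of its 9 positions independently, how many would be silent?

10

Codon 1 (UCU, Ser): 3 synonymous substitutions.
Codon 2 (CCC, Pro): 3 synonymous substitutions.
Codon 3 (CUA, Leu): 4 synonymous substitutions.
Total: 3 + 3 + 4 = 10.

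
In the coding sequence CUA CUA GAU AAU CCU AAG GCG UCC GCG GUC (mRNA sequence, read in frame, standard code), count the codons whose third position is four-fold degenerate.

7

Codon 1 CUA (Leu): third position 4-fold.
Codon 2 CUA (Leu): third position 4-fold.
Codon 3 GAU (Asp): third position 2-fold.
Codon 4 AAU (Asn): third position 2-fold.
Codon 5 CCU (Pro): third position 4-fold.
Codon 6 AAG (Lys): third position 2-fold.
Codon 7 GCG (Ala): third position 4-fold.
Codon 8 UCC (Ser): third position 4-fold.
Codon 9 GCG (Ala): third position 4-fold.
Codon 10 GUC (Val): third position 4-fold.
Four-fold degenerate third positions: 7.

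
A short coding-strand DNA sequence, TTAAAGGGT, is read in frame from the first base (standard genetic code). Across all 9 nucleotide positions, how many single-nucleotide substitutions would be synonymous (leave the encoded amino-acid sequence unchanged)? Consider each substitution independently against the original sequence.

Codon 1 (TTA, Leu): 2 synonymous substitutions.
Codon 2 (AAG, Lys): 1 synonymous substitution.
Codon 3 (GGT, Gly): 3 synonymous substitutions.
Total: 2 + 1 + 3 = 6.

6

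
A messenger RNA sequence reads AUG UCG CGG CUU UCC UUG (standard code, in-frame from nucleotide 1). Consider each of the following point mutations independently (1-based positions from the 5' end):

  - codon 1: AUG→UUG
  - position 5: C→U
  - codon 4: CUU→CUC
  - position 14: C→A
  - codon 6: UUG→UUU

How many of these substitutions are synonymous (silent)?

1

Codon 1: AUG (Met) → UUG (Leu) — missense.
Codon 2: UCG (Ser) → UUG (Leu) — missense.
Codon 4: CUU (Leu) → CUC (Leu) — synonymous.
Codon 5: UCC (Ser) → UAC (Tyr) — missense.
Codon 6: UUG (Leu) → UUU (Phe) — missense.
Synonymous: 1 of 5.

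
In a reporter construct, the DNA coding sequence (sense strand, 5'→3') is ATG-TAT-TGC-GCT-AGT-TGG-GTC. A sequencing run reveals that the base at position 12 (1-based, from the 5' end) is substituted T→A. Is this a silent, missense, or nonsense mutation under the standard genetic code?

silent

Position 12 falls in codon 4: GCT → Ala.
After the substitution the codon is GCA → Ala.
Both encode Ala, so the change is synonymous.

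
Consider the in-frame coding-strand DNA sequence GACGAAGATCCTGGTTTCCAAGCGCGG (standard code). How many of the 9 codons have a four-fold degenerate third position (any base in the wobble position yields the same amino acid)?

4

Codon 1 GAC (Asp): third position 2-fold.
Codon 2 GAA (Glu): third position 2-fold.
Codon 3 GAT (Asp): third position 2-fold.
Codon 4 CCT (Pro): third position 4-fold.
Codon 5 GGT (Gly): third position 4-fold.
Codon 6 TTC (Phe): third position 2-fold.
Codon 7 CAA (Gln): third position 2-fold.
Codon 8 GCG (Ala): third position 4-fold.
Codon 9 CGG (Arg): third position 4-fold.
Four-fold degenerate third positions: 4.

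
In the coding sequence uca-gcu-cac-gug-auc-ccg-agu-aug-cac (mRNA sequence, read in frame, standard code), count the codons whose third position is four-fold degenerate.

4

Codon 1 UCA (Ser): third position 4-fold.
Codon 2 GCU (Ala): third position 4-fold.
Codon 3 CAC (His): third position 2-fold.
Codon 4 GUG (Val): third position 4-fold.
Codon 5 AUC (Ile): third position 3-fold.
Codon 6 CCG (Pro): third position 4-fold.
Codon 7 AGU (Ser): third position 2-fold.
Codon 8 AUG (Met): third position 1-fold.
Codon 9 CAC (His): third position 2-fold.
Four-fold degenerate third positions: 4.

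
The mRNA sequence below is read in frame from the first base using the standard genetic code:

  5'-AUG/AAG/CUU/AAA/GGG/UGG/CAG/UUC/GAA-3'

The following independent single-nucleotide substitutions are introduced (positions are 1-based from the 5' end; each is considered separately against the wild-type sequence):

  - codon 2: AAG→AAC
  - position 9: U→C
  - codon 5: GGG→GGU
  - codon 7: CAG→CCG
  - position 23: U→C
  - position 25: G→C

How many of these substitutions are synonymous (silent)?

Codon 2: AAG (Lys) → AAC (Asn) — missense.
Codon 3: CUU (Leu) → CUC (Leu) — synonymous.
Codon 5: GGG (Gly) → GGU (Gly) — synonymous.
Codon 7: CAG (Gln) → CCG (Pro) — missense.
Codon 8: UUC (Phe) → UCC (Ser) — missense.
Codon 9: GAA (Glu) → CAA (Gln) — missense.
Synonymous: 2 of 6.

2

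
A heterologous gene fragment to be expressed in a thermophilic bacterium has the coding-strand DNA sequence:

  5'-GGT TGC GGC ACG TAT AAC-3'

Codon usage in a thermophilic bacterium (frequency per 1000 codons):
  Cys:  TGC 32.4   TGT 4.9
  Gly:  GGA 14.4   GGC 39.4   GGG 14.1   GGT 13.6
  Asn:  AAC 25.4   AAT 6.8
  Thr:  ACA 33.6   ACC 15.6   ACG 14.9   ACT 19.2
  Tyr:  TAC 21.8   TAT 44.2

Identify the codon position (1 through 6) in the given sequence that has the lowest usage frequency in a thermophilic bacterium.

1

Codon 1 GGT (Gly): 13.6 per 1000.
Codon 2 TGC (Cys): 32.4 per 1000.
Codon 3 GGC (Gly): 39.4 per 1000.
Codon 4 ACG (Thr): 14.9 per 1000.
Codon 5 TAT (Tyr): 44.2 per 1000.
Codon 6 AAC (Asn): 25.4 per 1000.
Lowest frequency is 13.6 at codon 1.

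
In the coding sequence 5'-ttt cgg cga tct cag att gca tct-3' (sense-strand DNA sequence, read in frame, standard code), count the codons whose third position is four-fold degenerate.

Codon 1 TTT (Phe): third position 2-fold.
Codon 2 CGG (Arg): third position 4-fold.
Codon 3 CGA (Arg): third position 4-fold.
Codon 4 TCT (Ser): third position 4-fold.
Codon 5 CAG (Gln): third position 2-fold.
Codon 6 ATT (Ile): third position 3-fold.
Codon 7 GCA (Ala): third position 4-fold.
Codon 8 TCT (Ser): third position 4-fold.
Four-fold degenerate third positions: 5.

5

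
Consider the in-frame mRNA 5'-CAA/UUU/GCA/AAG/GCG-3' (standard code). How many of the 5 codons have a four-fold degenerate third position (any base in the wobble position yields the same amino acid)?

Codon 1 CAA (Gln): third position 2-fold.
Codon 2 UUU (Phe): third position 2-fold.
Codon 3 GCA (Ala): third position 4-fold.
Codon 4 AAG (Lys): third position 2-fold.
Codon 5 GCG (Ala): third position 4-fold.
Four-fold degenerate third positions: 2.

2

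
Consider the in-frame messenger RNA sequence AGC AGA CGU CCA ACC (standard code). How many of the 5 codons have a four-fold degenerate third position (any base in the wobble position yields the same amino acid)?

3

Codon 1 AGC (Ser): third position 2-fold.
Codon 2 AGA (Arg): third position 2-fold.
Codon 3 CGU (Arg): third position 4-fold.
Codon 4 CCA (Pro): third position 4-fold.
Codon 5 ACC (Thr): third position 4-fold.
Four-fold degenerate third positions: 3.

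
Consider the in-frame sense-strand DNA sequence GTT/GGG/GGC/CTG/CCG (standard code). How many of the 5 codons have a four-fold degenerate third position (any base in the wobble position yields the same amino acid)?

5

Codon 1 GTT (Val): third position 4-fold.
Codon 2 GGG (Gly): third position 4-fold.
Codon 3 GGC (Gly): third position 4-fold.
Codon 4 CTG (Leu): third position 4-fold.
Codon 5 CCG (Pro): third position 4-fold.
Four-fold degenerate third positions: 5.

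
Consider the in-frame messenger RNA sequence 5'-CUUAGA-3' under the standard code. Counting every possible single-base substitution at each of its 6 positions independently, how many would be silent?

5

Codon 1 (CUU, Leu): 3 synonymous substitutions.
Codon 2 (AGA, Arg): 2 synonymous substitutions.
Total: 3 + 2 = 5.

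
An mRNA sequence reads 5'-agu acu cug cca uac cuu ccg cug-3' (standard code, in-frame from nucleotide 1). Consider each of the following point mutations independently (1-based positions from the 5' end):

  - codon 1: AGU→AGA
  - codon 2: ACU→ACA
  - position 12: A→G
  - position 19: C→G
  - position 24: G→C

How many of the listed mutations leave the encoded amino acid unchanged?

3

Codon 1: AGU (Ser) → AGA (Arg) — missense.
Codon 2: ACU (Thr) → ACA (Thr) — synonymous.
Codon 4: CCA (Pro) → CCG (Pro) — synonymous.
Codon 7: CCG (Pro) → GCG (Ala) — missense.
Codon 8: CUG (Leu) → CUC (Leu) — synonymous.
Synonymous: 3 of 5.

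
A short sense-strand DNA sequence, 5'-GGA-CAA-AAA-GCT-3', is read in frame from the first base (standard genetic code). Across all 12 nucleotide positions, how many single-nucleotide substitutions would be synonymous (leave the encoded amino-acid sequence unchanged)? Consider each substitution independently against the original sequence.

Codon 1 (GGA, Gly): 3 synonymous substitutions.
Codon 2 (CAA, Gln): 1 synonymous substitution.
Codon 3 (AAA, Lys): 1 synonymous substitution.
Codon 4 (GCT, Ala): 3 synonymous substitutions.
Total: 3 + 1 + 1 + 3 = 8.

8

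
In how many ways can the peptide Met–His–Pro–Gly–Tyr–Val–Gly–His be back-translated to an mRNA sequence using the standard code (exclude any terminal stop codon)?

Met: 1 codon.
His: 2 codons.
Pro: 4 codons.
Gly: 4 codons.
Tyr: 2 codons.
Val: 4 codons.
Gly: 4 codons.
His: 2 codons.
1 × 2 × 4 × 4 × 2 × 4 × 4 × 2 = 2048.

2048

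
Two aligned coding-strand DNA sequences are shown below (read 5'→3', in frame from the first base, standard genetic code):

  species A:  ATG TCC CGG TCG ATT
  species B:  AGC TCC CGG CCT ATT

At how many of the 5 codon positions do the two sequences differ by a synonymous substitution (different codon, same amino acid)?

Codon 1: ATG Met / AGC Ser — nonsynonymous.
Codon 2: TCC Ser / TCC Ser — identical.
Codon 3: CGG Arg / CGG Arg — identical.
Codon 4: TCG Ser / CCT Pro — nonsynonymous.
Codon 5: ATT Ile / ATT Ile — identical.
Synonymous differences: 0.

0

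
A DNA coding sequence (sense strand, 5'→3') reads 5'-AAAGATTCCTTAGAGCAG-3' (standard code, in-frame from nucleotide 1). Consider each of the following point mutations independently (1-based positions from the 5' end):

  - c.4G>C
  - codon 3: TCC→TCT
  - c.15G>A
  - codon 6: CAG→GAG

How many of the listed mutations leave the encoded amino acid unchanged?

2

Codon 2: GAT (Asp) → CAT (His) — missense.
Codon 3: TCC (Ser) → TCT (Ser) — synonymous.
Codon 5: GAG (Glu) → GAA (Glu) — synonymous.
Codon 6: CAG (Gln) → GAG (Glu) — missense.
Synonymous: 2 of 4.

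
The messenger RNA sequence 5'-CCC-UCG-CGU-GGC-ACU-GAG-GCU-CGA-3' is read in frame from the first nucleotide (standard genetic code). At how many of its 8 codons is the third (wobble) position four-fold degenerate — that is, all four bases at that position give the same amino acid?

7

Codon 1 CCC (Pro): third position 4-fold.
Codon 2 UCG (Ser): third position 4-fold.
Codon 3 CGU (Arg): third position 4-fold.
Codon 4 GGC (Gly): third position 4-fold.
Codon 5 ACU (Thr): third position 4-fold.
Codon 6 GAG (Glu): third position 2-fold.
Codon 7 GCU (Ala): third position 4-fold.
Codon 8 CGA (Arg): third position 4-fold.
Four-fold degenerate third positions: 7.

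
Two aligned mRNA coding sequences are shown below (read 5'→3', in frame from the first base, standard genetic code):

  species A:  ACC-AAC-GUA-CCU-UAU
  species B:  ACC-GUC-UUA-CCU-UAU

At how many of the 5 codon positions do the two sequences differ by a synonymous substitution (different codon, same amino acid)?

0

Codon 1: ACC Thr / ACC Thr — identical.
Codon 2: AAC Asn / GUC Val — nonsynonymous.
Codon 3: GUA Val / UUA Leu — nonsynonymous.
Codon 4: CCU Pro / CCU Pro — identical.
Codon 5: UAU Tyr / UAU Tyr — identical.
Synonymous differences: 0.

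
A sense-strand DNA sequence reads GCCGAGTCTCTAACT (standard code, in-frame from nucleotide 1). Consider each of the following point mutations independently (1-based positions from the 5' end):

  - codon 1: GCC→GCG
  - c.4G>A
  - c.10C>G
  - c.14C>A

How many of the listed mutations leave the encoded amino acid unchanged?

Codon 1: GCC (Ala) → GCG (Ala) — synonymous.
Codon 2: GAG (Glu) → AAG (Lys) — missense.
Codon 4: CTA (Leu) → GTA (Val) — missense.
Codon 5: ACT (Thr) → AAT (Asn) — missense.
Synonymous: 1 of 4.

1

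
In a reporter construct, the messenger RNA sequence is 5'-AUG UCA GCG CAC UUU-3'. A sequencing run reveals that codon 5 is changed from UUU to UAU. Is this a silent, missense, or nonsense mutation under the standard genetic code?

missense

Position 14 falls in codon 5: UUU → Phe.
After the substitution the codon is UAU → Tyr.
Phe ≠ Tyr, so this is a missense mutation.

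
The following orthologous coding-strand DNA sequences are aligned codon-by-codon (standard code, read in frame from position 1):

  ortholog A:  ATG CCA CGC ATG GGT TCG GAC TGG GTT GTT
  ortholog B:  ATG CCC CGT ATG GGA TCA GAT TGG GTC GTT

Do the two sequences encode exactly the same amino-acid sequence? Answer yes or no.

Codon 1: ATG Met / ATG Met — identical.
Codon 2: CCA Pro / CCC Pro — synonymous.
Codon 3: CGC Arg / CGT Arg — synonymous.
Codon 4: ATG Met / ATG Met — identical.
Codon 5: GGT Gly / GGA Gly — synonymous.
Codon 6: TCG Ser / TCA Ser — synonymous.
Codon 7: GAC Asp / GAT Asp — synonymous.
Codon 8: TGG Trp / TGG Trp — identical.
Codon 9: GTT Val / GTC Val — synonymous.
Codon 10: GTT Val / GTT Val — identical.
Nonsynonymous differences: 0 → same protein.

yes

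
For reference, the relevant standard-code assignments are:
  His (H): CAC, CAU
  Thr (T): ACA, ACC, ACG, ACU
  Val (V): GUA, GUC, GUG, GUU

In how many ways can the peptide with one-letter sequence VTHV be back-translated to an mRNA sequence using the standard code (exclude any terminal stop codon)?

128

Val: 4 codons.
Thr: 4 codons.
His: 2 codons.
Val: 4 codons.
4 × 4 × 2 × 4 = 128.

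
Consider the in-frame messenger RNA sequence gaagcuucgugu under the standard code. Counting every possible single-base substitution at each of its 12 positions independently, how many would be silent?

8

Codon 1 (GAA, Glu): 1 synonymous substitution.
Codon 2 (GCU, Ala): 3 synonymous substitutions.
Codon 3 (UCG, Ser): 3 synonymous substitutions.
Codon 4 (UGU, Cys): 1 synonymous substitution.
Total: 1 + 3 + 3 + 1 = 8.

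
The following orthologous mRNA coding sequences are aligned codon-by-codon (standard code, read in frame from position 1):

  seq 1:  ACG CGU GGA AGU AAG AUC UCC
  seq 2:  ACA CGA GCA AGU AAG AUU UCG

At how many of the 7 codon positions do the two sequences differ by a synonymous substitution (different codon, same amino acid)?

4

Codon 1: ACG Thr / ACA Thr — synonymous.
Codon 2: CGU Arg / CGA Arg — synonymous.
Codon 3: GGA Gly / GCA Ala — nonsynonymous.
Codon 4: AGU Ser / AGU Ser — identical.
Codon 5: AAG Lys / AAG Lys — identical.
Codon 6: AUC Ile / AUU Ile — synonymous.
Codon 7: UCC Ser / UCG Ser — synonymous.
Synonymous differences: 4.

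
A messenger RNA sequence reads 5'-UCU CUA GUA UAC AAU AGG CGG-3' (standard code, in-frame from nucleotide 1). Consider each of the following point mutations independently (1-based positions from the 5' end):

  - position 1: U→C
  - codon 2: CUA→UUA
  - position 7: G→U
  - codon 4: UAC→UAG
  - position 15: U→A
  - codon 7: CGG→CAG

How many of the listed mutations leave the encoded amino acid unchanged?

Codon 1: UCU (Ser) → CCU (Pro) — missense.
Codon 2: CUA (Leu) → UUA (Leu) — synonymous.
Codon 3: GUA (Val) → UUA (Leu) — missense.
Codon 4: UAC (Tyr) → UAG (Stop) — nonsense.
Codon 5: AAU (Asn) → AAA (Lys) — missense.
Codon 7: CGG (Arg) → CAG (Gln) — missense.
Synonymous: 1 of 6.

1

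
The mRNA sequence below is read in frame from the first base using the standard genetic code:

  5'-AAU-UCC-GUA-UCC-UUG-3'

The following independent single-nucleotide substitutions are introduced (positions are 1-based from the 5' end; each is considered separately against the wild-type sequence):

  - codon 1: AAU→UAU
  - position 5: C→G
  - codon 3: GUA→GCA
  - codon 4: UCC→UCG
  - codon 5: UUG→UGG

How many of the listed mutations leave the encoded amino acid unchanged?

1

Codon 1: AAU (Asn) → UAU (Tyr) — missense.
Codon 2: UCC (Ser) → UGC (Cys) — missense.
Codon 3: GUA (Val) → GCA (Ala) — missense.
Codon 4: UCC (Ser) → UCG (Ser) — synonymous.
Codon 5: UUG (Leu) → UGG (Trp) — missense.
Synonymous: 1 of 5.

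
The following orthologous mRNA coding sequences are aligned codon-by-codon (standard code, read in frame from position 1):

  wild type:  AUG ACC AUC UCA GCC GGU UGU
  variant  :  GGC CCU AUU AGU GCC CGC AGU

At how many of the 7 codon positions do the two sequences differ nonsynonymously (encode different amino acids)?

4

Codon 1: AUG Met / GGC Gly — nonsynonymous.
Codon 2: ACC Thr / CCU Pro — nonsynonymous.
Codon 3: AUC Ile / AUU Ile — synonymous.
Codon 4: UCA Ser / AGU Ser — synonymous.
Codon 5: GCC Ala / GCC Ala — identical.
Codon 6: GGU Gly / CGC Arg — nonsynonymous.
Codon 7: UGU Cys / AGU Ser — nonsynonymous.
Nonsynonymous differences: 4.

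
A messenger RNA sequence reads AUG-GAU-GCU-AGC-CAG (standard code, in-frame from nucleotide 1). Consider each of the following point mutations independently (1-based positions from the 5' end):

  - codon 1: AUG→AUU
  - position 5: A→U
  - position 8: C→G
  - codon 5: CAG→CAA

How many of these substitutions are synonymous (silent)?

1

Codon 1: AUG (Met) → AUU (Ile) — missense.
Codon 2: GAU (Asp) → GUU (Val) — missense.
Codon 3: GCU (Ala) → GGU (Gly) — missense.
Codon 5: CAG (Gln) → CAA (Gln) — synonymous.
Synonymous: 1 of 4.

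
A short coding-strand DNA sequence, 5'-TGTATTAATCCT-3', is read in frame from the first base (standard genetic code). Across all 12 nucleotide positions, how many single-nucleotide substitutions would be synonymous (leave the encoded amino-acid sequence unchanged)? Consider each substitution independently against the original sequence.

7

Codon 1 (TGT, Cys): 1 synonymous substitution.
Codon 2 (ATT, Ile): 2 synonymous substitutions.
Codon 3 (AAT, Asn): 1 synonymous substitution.
Codon 4 (CCT, Pro): 3 synonymous substitutions.
Total: 1 + 2 + 1 + 3 = 7.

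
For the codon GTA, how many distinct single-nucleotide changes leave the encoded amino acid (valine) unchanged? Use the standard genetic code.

Position 1: none → 0 synonymous.
Position 2: none → 0 synonymous.
Position 3: GTT, GTC, GTG → 3 synonymous.
Total: 0 + 0 + 3 = 3.

3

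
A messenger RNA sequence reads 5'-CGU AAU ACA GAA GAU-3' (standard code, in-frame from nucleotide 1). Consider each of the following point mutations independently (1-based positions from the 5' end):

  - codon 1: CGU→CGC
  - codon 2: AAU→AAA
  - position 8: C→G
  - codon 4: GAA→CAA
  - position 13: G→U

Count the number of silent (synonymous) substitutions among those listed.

1

Codon 1: CGU (Arg) → CGC (Arg) — synonymous.
Codon 2: AAU (Asn) → AAA (Lys) — missense.
Codon 3: ACA (Thr) → AGA (Arg) — missense.
Codon 4: GAA (Glu) → CAA (Gln) — missense.
Codon 5: GAU (Asp) → UAU (Tyr) — missense.
Synonymous: 1 of 5.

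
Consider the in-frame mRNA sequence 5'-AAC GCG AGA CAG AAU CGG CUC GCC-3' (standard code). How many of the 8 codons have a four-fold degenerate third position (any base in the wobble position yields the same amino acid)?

Codon 1 AAC (Asn): third position 2-fold.
Codon 2 GCG (Ala): third position 4-fold.
Codon 3 AGA (Arg): third position 2-fold.
Codon 4 CAG (Gln): third position 2-fold.
Codon 5 AAU (Asn): third position 2-fold.
Codon 6 CGG (Arg): third position 4-fold.
Codon 7 CUC (Leu): third position 4-fold.
Codon 8 GCC (Ala): third position 4-fold.
Four-fold degenerate third positions: 4.

4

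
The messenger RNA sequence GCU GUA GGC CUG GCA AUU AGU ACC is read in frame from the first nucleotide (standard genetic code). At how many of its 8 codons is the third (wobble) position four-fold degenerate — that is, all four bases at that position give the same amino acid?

6

Codon 1 GCU (Ala): third position 4-fold.
Codon 2 GUA (Val): third position 4-fold.
Codon 3 GGC (Gly): third position 4-fold.
Codon 4 CUG (Leu): third position 4-fold.
Codon 5 GCA (Ala): third position 4-fold.
Codon 6 AUU (Ile): third position 3-fold.
Codon 7 AGU (Ser): third position 2-fold.
Codon 8 ACC (Thr): third position 4-fold.
Four-fold degenerate third positions: 6.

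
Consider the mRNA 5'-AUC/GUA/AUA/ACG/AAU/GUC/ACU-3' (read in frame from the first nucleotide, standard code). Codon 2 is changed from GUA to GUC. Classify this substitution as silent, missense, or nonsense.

silent

Position 6 falls in codon 2: GUA → Val.
After the substitution the codon is GUC → Val.
Both encode Val, so the change is synonymous.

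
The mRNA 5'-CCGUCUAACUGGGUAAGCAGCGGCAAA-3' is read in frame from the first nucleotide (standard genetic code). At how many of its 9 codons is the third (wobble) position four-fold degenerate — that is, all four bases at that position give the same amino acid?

4

Codon 1 CCG (Pro): third position 4-fold.
Codon 2 UCU (Ser): third position 4-fold.
Codon 3 AAC (Asn): third position 2-fold.
Codon 4 UGG (Trp): third position 1-fold.
Codon 5 GUA (Val): third position 4-fold.
Codon 6 AGC (Ser): third position 2-fold.
Codon 7 AGC (Ser): third position 2-fold.
Codon 8 GGC (Gly): third position 4-fold.
Codon 9 AAA (Lys): third position 2-fold.
Four-fold degenerate third positions: 4.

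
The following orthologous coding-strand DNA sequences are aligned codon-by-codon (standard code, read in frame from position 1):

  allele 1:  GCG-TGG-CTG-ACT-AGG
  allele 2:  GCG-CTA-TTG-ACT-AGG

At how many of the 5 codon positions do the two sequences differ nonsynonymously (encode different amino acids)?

Codon 1: GCG Ala / GCG Ala — identical.
Codon 2: TGG Trp / CTA Leu — nonsynonymous.
Codon 3: CTG Leu / TTG Leu — synonymous.
Codon 4: ACT Thr / ACT Thr — identical.
Codon 5: AGG Arg / AGG Arg — identical.
Nonsynonymous differences: 1.

1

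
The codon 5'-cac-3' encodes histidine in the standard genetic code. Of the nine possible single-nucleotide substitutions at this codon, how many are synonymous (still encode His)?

Position 1: none → 0 synonymous.
Position 2: none → 0 synonymous.
Position 3: CAU → 1 synonymous.
Total: 0 + 0 + 1 = 1.

1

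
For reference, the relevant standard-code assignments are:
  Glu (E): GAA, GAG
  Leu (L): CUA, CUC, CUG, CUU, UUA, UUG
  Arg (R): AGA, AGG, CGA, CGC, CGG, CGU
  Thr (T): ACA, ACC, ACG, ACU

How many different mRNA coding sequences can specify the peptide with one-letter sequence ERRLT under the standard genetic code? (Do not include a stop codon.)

Glu: 2 codons.
Arg: 6 codons.
Arg: 6 codons.
Leu: 6 codons.
Thr: 4 codons.
2 × 6 × 6 × 6 × 4 = 1728.

1728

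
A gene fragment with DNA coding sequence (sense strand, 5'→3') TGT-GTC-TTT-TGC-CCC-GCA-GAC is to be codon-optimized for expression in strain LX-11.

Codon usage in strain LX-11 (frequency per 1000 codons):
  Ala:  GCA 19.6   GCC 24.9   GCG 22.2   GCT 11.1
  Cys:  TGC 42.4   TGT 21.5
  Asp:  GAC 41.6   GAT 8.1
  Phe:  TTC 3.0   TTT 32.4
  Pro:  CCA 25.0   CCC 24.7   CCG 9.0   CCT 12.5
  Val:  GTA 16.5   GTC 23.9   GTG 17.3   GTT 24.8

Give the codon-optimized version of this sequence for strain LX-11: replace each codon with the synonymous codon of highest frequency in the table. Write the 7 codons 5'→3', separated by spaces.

TGC GTT TTT TGC CCA GCC GAC

Codon 1 (Cys): best is TGC at 42.4.
Codon 2 (Val): best is GTT at 24.8.
Codon 3 (Phe): best is TTT at 32.4.
Codon 4 (Cys): best is TGC at 42.4.
Codon 5 (Pro): best is CCA at 25.0.
Codon 6 (Ala): best is GCC at 24.9.
Codon 7 (Asp): best is GAC at 41.6.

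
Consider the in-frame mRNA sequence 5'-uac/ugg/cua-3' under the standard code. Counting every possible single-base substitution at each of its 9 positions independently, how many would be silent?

5

Codon 1 (UAC, Tyr): 1 synonymous substitution.
Codon 2 (UGG, Trp): 0 synonymous substitutions.
Codon 3 (CUA, Leu): 4 synonymous substitutions.
Total: 1 + 0 + 4 = 5.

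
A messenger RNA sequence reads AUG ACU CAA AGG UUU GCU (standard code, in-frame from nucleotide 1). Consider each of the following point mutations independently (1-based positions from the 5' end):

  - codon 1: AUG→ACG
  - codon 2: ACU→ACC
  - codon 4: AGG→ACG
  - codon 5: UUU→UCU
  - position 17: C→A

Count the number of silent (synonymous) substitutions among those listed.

Codon 1: AUG (Met) → ACG (Thr) — missense.
Codon 2: ACU (Thr) → ACC (Thr) — synonymous.
Codon 4: AGG (Arg) → ACG (Thr) — missense.
Codon 5: UUU (Phe) → UCU (Ser) — missense.
Codon 6: GCU (Ala) → GAU (Asp) — missense.
Synonymous: 1 of 5.

1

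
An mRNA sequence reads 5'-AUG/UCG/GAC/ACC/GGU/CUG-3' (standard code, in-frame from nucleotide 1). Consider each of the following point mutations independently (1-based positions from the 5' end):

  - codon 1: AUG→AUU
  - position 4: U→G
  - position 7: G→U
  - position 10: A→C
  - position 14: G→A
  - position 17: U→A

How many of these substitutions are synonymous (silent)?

0

Codon 1: AUG (Met) → AUU (Ile) — missense.
Codon 2: UCG (Ser) → GCG (Ala) — missense.
Codon 3: GAC (Asp) → UAC (Tyr) — missense.
Codon 4: ACC (Thr) → CCC (Pro) — missense.
Codon 5: GGU (Gly) → GAU (Asp) — missense.
Codon 6: CUG (Leu) → CAG (Gln) — missense.
Synonymous: 0 of 6.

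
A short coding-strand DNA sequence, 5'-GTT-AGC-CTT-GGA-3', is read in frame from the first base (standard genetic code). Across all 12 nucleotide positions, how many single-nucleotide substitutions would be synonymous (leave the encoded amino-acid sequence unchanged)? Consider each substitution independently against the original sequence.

10

Codon 1 (GTT, Val): 3 synonymous substitutions.
Codon 2 (AGC, Ser): 1 synonymous substitution.
Codon 3 (CTT, Leu): 3 synonymous substitutions.
Codon 4 (GGA, Gly): 3 synonymous substitutions.
Total: 3 + 1 + 3 + 3 = 10.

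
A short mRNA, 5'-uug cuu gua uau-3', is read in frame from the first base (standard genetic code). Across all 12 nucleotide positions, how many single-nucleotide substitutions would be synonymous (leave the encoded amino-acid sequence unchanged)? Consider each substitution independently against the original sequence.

9

Codon 1 (UUG, Leu): 2 synonymous substitutions.
Codon 2 (CUU, Leu): 3 synonymous substitutions.
Codon 3 (GUA, Val): 3 synonymous substitutions.
Codon 4 (UAU, Tyr): 1 synonymous substitution.
Total: 2 + 3 + 3 + 1 = 9.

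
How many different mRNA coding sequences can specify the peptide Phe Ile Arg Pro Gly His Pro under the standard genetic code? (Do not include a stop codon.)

4608

Phe: 2 codons.
Ile: 3 codons.
Arg: 6 codons.
Pro: 4 codons.
Gly: 4 codons.
His: 2 codons.
Pro: 4 codons.
2 × 3 × 6 × 4 × 4 × 2 × 4 = 4608.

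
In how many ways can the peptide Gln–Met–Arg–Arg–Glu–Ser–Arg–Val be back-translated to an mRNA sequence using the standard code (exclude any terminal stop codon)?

20736

Gln: 2 codons.
Met: 1 codon.
Arg: 6 codons.
Arg: 6 codons.
Glu: 2 codons.
Ser: 6 codons.
Arg: 6 codons.
Val: 4 codons.
2 × 1 × 6 × 6 × 2 × 6 × 6 × 4 = 20736.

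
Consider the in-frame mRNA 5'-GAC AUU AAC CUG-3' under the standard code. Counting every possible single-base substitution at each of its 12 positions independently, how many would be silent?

8

Codon 1 (GAC, Asp): 1 synonymous substitution.
Codon 2 (AUU, Ile): 2 synonymous substitutions.
Codon 3 (AAC, Asn): 1 synonymous substitution.
Codon 4 (CUG, Leu): 4 synonymous substitutions.
Total: 1 + 2 + 1 + 4 = 8.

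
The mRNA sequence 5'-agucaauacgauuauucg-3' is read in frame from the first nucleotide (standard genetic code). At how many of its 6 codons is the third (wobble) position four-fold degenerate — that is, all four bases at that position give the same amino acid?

1

Codon 1 AGU (Ser): third position 2-fold.
Codon 2 CAA (Gln): third position 2-fold.
Codon 3 UAC (Tyr): third position 2-fold.
Codon 4 GAU (Asp): third position 2-fold.
Codon 5 UAU (Tyr): third position 2-fold.
Codon 6 UCG (Ser): third position 4-fold.
Four-fold degenerate third positions: 1.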